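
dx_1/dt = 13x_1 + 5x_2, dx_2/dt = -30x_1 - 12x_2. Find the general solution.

Coefficient matrix A = [[13, 5], [-30, -12]].
Characteristic polynomial det(A - λI) = λ^2 - λ - 6 = 0.
Eigenvalues λ = -2, 3.
For λ=-2: (A-λI) row 1 is [15, 5], so an eigenvector is (-1, 3).
For λ=3: (A-λI) row 1 is [10, 5], so an eigenvector is (1, -2).
General solution: K_1e^(-2t)(-1,3) + K_2e^(3t)(1,-2).

x_1(t) = -K_1e^(-2t) + K_2e^(3t), x_2(t) = 3K_1e^(-2t) - 2K_2e^(3t)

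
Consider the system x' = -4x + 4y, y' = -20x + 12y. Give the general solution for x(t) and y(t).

x(t) = C_1e^(4t)sin(4t) - C_2e^(4t)cos(4t), y(t) = 2C_1e^(4t)sin(4t) + C_1e^(4t)cos(4t) + C_2e^(4t)sin(4t) - 2C_2e^(4t)cos(4t)

Coefficient matrix A = [[-4, 4], [-20, 12]].
Characteristic polynomial det(A - λI) = λ^2 - 8λ + 32 = 0.
Eigenvalues λ = 4 ± 4i (complex conjugate pair).
For λ=4+4i: an eigenvector is (0,1) - i(1,2) = (0 - i, 1 - 2i).
A real fundamental pair from Re and Im of e^((4+4i)t)v: X_1 = e^(4t)(cos(4t)·(0,1) + sin(4t)·(1,2)), X_2 = e^(4t)(sin(4t)·(0,1) - cos(4t)·(1,2)).
General solution: C_1X_1 + C_2X_2.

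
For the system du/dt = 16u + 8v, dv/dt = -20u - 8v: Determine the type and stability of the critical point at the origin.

unstable spiral

A = [[16,8],[-20,-8]]; det(A-λI) = λ^2 - 8λ + 32.
λ = 4 ± 4i: positive real part.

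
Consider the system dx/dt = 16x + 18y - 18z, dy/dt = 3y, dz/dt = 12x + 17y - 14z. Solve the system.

x(t) = 3C_1e^(4t) + C_3e^(-2t), y(t) = C_2e^(3t), z(t) = 2C_1e^(4t) + C_2e^(3t) + C_3e^(-2t)

Coefficient matrix A = [[16, 18, -18], [0, 3, 0], [12, 17, -14]].
det(A - λI) = 0 gives eigenvalues λ = 4, 3, -2.
For λ=4: eigenvector (3,0,2).
For λ=3: eigenvector (0,1,1).
For λ=-2: eigenvector (1,0,1).
General solution: C_1e^(4t)(3,0,2) + C_2e^(3t)(0,1,1) + C_3e^(-2t)(1,0,1).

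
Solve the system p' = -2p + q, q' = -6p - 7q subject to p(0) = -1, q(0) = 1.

p(t) = -2e^(-4t) + e^(-5t), q(t) = 4e^(-4t) - 3e^(-5t)

Coefficient matrix A = [[-2, 1], [-6, -7]].
Characteristic polynomial det(A - λI) = λ^2 + 9λ + 20 = 0.
Eigenvalues λ = -5, -4.
For λ=-5: (A-λI) row 1 is [3, 1], so an eigenvector is (-1, 3).
For λ=-4: (A-λI) row 1 is [2, 1], so an eigenvector is (-1, 2).
General solution: c_1e^(-5t)(-1,3) + c_2e^(-4t)(-1,2).
Applying p(0)=-1, q(0)=1 gives c_1=-1, c_2=2.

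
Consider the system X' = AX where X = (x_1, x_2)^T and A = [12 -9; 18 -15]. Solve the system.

Coefficient matrix A = [[12, -9], [18, -15]].
Characteristic polynomial det(A - λI) = λ^2 + 3λ - 18 = 0.
Eigenvalues λ = -6, 3.
For λ=-6: (A-λI) row 1 is [18, -9], so an eigenvector is (1, 2).
For λ=3: (A-λI) row 1 is [9, -9], so an eigenvector is (1, 1).
General solution: C_1e^(-6t)(1,2) + C_2e^(3t)(1,1).

x_1(t) = C_1e^(-6t) + C_2e^(3t), x_2(t) = 2C_1e^(-6t) + C_2e^(3t)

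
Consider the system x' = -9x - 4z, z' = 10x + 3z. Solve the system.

x(t) = C_1e^(-3t)sin(2t) - C_1e^(-3t)cos(2t) - C_2e^(-3t)sin(2t) - C_2e^(-3t)cos(2t), z(t) = -2C_1e^(-3t)sin(2t) + C_1e^(-3t)cos(2t) + C_2e^(-3t)sin(2t) + 2C_2e^(-3t)cos(2t)

Coefficient matrix A = [[-9, -4], [10, 3]].
Characteristic polynomial det(A - λI) = λ^2 + 6λ + 13 = 0.
Eigenvalues λ = -3 ± 2i (complex conjugate pair).
For λ=-3+2i: an eigenvector is (-1,1) - i(1,-2) = (-1 - i, 1 + 2i).
A real fundamental pair from Re and Im of e^((-3+2i)t)v: X_1 = e^(-3t)(cos(2t)·(-1,1) + sin(2t)·(1,-2)), X_2 = e^(-3t)(sin(2t)·(-1,1) - cos(2t)·(1,-2)).
General solution: C_1X_1 + C_2X_2.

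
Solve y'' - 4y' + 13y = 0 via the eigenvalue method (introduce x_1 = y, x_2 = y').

Let x_1 = y, x_2 = y'. Then x_1' = x_2 and x_2' = -13x_1 + 4x_2.
A = [[0,1],[-13,4]]; det(A-λI) = λ^2 - 4λ + 13.
Eigenvalues λ = 2 ± 3i.

y(t) = K_1e^(2t)cos(3t) + K_2e^(2t)sin(3t)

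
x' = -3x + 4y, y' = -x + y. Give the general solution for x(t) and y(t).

x(t) = 2C_1e^(-t) + 2C_2te^(-t) - 3C_2e^(-t), y(t) = C_1e^(-t) + C_2te^(-t) - C_2e^(-t)

Coefficient matrix A = [[-3, 4], [-1, 1]].
Characteristic polynomial det(A - λI) = λ^2 + 2λ + 1 = 0.
Single eigenvalue λ = -1 with algebraic multiplicity 2.
Eigenvector v = (2,1); generalized eigenvector w with (A-λI)w=v is (-3,-1).
General solution: e^(-t)[C_1·v + C_2·(t·v + w)].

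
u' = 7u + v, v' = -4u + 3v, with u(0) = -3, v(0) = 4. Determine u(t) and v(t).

Coefficient matrix A = [[7, 1], [-4, 3]].
Characteristic polynomial det(A - λI) = λ^2 - 10λ + 25 = 0.
Single eigenvalue λ = 5 with algebraic multiplicity 2.
Eigenvector v = (-1,2); generalized eigenvector w with (A-λI)w=v is (1,-3).
General solution: e^(5t)[C_1·v + C_2·(t·v + w)].
Applying u(0)=-3, v(0)=4 gives C_1=5, C_2=2.

u(t) = -2te^(5t) - 3e^(5t), v(t) = 4te^(5t) + 4e^(5t)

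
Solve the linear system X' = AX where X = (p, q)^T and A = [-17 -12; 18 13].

Coefficient matrix A = [[-17, -12], [18, 13]].
Characteristic polynomial det(A - λI) = λ^2 + 4λ - 5 = 0.
Eigenvalues λ = 1, -5.
For λ=1: (A-λI) row 1 is [-18, -12], so an eigenvector is (-2, 3).
For λ=-5: (A-λI) row 1 is [-12, -12], so an eigenvector is (-1, 1).
General solution: C_1e^(t)(-2,3) + C_2e^(-5t)(-1,1).

p(t) = -2C_1e^(t) - C_2e^(-5t), q(t) = 3C_1e^(t) + C_2e^(-5t)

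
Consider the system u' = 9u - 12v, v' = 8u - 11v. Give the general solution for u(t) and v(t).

Coefficient matrix A = [[9, -12], [8, -11]].
Characteristic polynomial det(A - λI) = λ^2 + 2λ - 3 = 0.
Eigenvalues λ = -3, 1.
For λ=-3: (A-λI) row 1 is [12, -12], so an eigenvector is (1, 1).
For λ=1: (A-λI) row 1 is [8, -12], so an eigenvector is (3, 2).
General solution: K_1e^(-3t)(1,1) + K_2e^(t)(3,2).

u(t) = K_1e^(-3t) + 3K_2e^(t), v(t) = K_1e^(-3t) + 2K_2e^(t)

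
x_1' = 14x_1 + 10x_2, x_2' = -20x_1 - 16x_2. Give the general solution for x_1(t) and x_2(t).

Coefficient matrix A = [[14, 10], [-20, -16]].
Characteristic polynomial det(A - λI) = λ^2 + 2λ - 24 = 0.
Eigenvalues λ = 4, -6.
For λ=4: (A-λI) row 1 is [10, 10], so an eigenvector is (-1, 1).
For λ=-6: (A-λI) row 1 is [20, 10], so an eigenvector is (1, -2).
General solution: K_1e^(4t)(-1,1) + K_2e^(-6t)(1,-2).

x_1(t) = -K_1e^(4t) + K_2e^(-6t), x_2(t) = K_1e^(4t) - 2K_2e^(-6t)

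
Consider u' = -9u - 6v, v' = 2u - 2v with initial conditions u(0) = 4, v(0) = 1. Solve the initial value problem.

Coefficient matrix A = [[-9, -6], [2, -2]].
Characteristic polynomial det(A - λI) = λ^2 + 11λ + 30 = 0.
Eigenvalues λ = -5, -6.
For λ=-5: (A-λI) row 1 is [-4, -6], so an eigenvector is (-3, 2).
For λ=-6: (A-λI) row 1 is [-3, -6], so an eigenvector is (-2, 1).
General solution: C_1e^(-5t)(-3,2) + C_2e^(-6t)(-2,1).
Applying u(0)=4, v(0)=1 gives C_1=6, C_2=-11.

u(t) = -18e^(-5t) + 22e^(-6t), v(t) = 12e^(-5t) - 11e^(-6t)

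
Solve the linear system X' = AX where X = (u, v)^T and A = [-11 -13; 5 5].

u(t) = -3K_1e^(-3t)sin(t) + 2K_1e^(-3t)cos(t) + 2K_2e^(-3t)sin(t) + 3K_2e^(-3t)cos(t), v(t) = 2K_1e^(-3t)sin(t) - K_1e^(-3t)cos(t) - K_2e^(-3t)sin(t) - 2K_2e^(-3t)cos(t)

Coefficient matrix A = [[-11, -13], [5, 5]].
Characteristic polynomial det(A - λI) = λ^2 + 6λ + 10 = 0.
Eigenvalues λ = -3 ± i (complex conjugate pair).
For λ=-3+i: an eigenvector is (2,-1) - i(-3,2) = (2 + 3i, -1 - 2i).
A real fundamental pair from Re and Im of e^((-3+i)t)v: X_1 = e^(-3t)(cos(t)·(2,-1) + sin(t)·(-3,2)), X_2 = e^(-3t)(sin(t)·(2,-1) - cos(t)·(-3,2)).
General solution: K_1X_1 + K_2X_2.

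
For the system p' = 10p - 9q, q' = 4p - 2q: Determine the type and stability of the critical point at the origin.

unstable improper node

A = [[10,-9],[4,-2]]; det(A-λI) = λ^2 - 8λ + 16.
repeated λ = 4 with a single eigenvector.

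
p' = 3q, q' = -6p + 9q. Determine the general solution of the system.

p(t) = C_1e^(6t) - C_2e^(3t), q(t) = 2C_1e^(6t) - C_2e^(3t)

Coefficient matrix A = [[0, 3], [-6, 9]].
Characteristic polynomial det(A - λI) = λ^2 - 9λ + 18 = 0.
Eigenvalues λ = 6, 3.
For λ=6: (A-λI) row 1 is [-6, 3], so an eigenvector is (1, 2).
For λ=3: (A-λI) row 1 is [-3, 3], so an eigenvector is (-1, -1).
General solution: C_1e^(6t)(1,2) + C_2e^(3t)(-1,-1).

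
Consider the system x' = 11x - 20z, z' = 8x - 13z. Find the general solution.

Coefficient matrix A = [[11, -20], [8, -13]].
Characteristic polynomial det(A - λI) = λ^2 + 2λ + 17 = 0.
Eigenvalues λ = -1 ± 4i (complex conjugate pair).
For λ=-1+4i: an eigenvector is (2,1) - i(1,1) = (2 - i, 1 - i).
A real fundamental pair from Re and Im of e^((-1+4i)t)v: X_1 = e^(-t)(cos(4t)·(2,1) + sin(4t)·(1,1)), X_2 = e^(-t)(sin(4t)·(2,1) - cos(4t)·(1,1)).
General solution: c_1X_1 + c_2X_2.

x(t) = c_1e^(-t)sin(4t) + 2c_1e^(-t)cos(4t) + 2c_2e^(-t)sin(4t) - c_2e^(-t)cos(4t), z(t) = c_1e^(-t)sin(4t) + c_1e^(-t)cos(4t) + c_2e^(-t)sin(4t) - c_2e^(-t)cos(4t)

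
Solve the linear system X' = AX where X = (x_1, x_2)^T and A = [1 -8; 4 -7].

x_1(t) = -C_1e^(-3t)sin(4t) + C_1e^(-3t)cos(4t) + C_2e^(-3t)sin(4t) + C_2e^(-3t)cos(4t), x_2(t) = C_1e^(-3t)cos(4t) + C_2e^(-3t)sin(4t)

Coefficient matrix A = [[1, -8], [4, -7]].
Characteristic polynomial det(A - λI) = λ^2 + 6λ + 25 = 0.
Eigenvalues λ = -3 ± 4i (complex conjugate pair).
For λ=-3+4i: an eigenvector is (1,1) - i(-1,0) = (1 + i, 1).
A real fundamental pair from Re and Im of e^((-3+4i)t)v: X_1 = e^(-3t)(cos(4t)·(1,1) + sin(4t)·(-1,0)), X_2 = e^(-3t)(sin(4t)·(1,1) - cos(4t)·(-1,0)).
General solution: C_1X_1 + C_2X_2.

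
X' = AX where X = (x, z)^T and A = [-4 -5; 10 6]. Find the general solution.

x(t) = c_1e^(t)sin(5t) - c_2e^(t)cos(5t), z(t) = -c_1e^(t)sin(5t) - c_1e^(t)cos(5t) - c_2e^(t)sin(5t) + c_2e^(t)cos(5t)

Coefficient matrix A = [[-4, -5], [10, 6]].
Characteristic polynomial det(A - λI) = λ^2 - 2λ + 26 = 0.
Eigenvalues λ = 1 ± 5i (complex conjugate pair).
For λ=1+5i: an eigenvector is (0,-1) - i(1,-1) = (0 - i, -1 + i).
A real fundamental pair from Re and Im of e^((1+5i)t)v: X_1 = e^(t)(cos(5t)·(0,-1) + sin(5t)·(1,-1)), X_2 = e^(t)(sin(5t)·(0,-1) - cos(5t)·(1,-1)).
General solution: c_1X_1 + c_2X_2.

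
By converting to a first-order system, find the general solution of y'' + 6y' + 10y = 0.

y(t) = K_1e^(-3t)cos(t) + K_2e^(-3t)sin(t)

Let x_1 = y, x_2 = y'. Then x_1' = x_2 and x_2' = -10x_1 - 6x_2.
A = [[0,1],[-10,-6]]; det(A-λI) = λ^2 + 6λ + 10.
Eigenvalues λ = -3 ± i.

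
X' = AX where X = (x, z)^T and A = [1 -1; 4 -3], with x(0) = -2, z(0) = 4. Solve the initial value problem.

x(t) = -8te^(-t) - 2e^(-t), z(t) = -16te^(-t) + 4e^(-t)

Coefficient matrix A = [[1, -1], [4, -3]].
Characteristic polynomial det(A - λI) = λ^2 + 2λ + 1 = 0.
Single eigenvalue λ = -1 with algebraic multiplicity 2.
Eigenvector v = (-1,-2); generalized eigenvector w with (A-λI)w=v is (1,3).
General solution: e^(-t)[C_1·v + C_2·(t·v + w)].
Applying x(0)=-2, z(0)=4 gives C_1=10, C_2=8.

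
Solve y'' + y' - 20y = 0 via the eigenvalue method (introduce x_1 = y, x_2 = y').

Let x_1 = y, x_2 = y'. Then x_1' = x_2 and x_2' = 20x_1 - x_2.
A = [[0,1],[20,-1]]; det(A-λI) = λ^2 + λ - 20.
Eigenvalues λ = 4, -5 with eigenvectors (1,4), (1,-5).

y(t) = C_1e^(4t) + C_2e^(-5t)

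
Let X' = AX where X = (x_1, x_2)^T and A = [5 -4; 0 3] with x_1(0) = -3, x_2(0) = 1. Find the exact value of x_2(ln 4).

64

A = [[5,-4],[0,3]]; eigenvalues λ = 5, 3.
Eigenvectors: (-1,0) for λ=5, (-2,-1) for λ=3.
From the initial condition, c_1 = 5, c_2 = -1.
x_2(ln 4) = (5)(4^5)(0) + (-1)(4^3)(-1) = 64.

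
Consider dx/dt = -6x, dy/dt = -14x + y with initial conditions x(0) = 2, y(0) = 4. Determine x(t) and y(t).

x(t) = 2e^(-6t), y(t) = 4e^(-6t)

Coefficient matrix A = [[-6, 0], [-14, 1]].
Characteristic polynomial det(A - λI) = λ^2 + 5λ - 6 = 0.
Eigenvalues λ = 1, -6.
For λ=1: (A-λI) row 1 is [-7, 0], so an eigenvector is (0, 1).
For λ=-6: (A-λI) row 2 is [-14, 7], so an eigenvector is (-1, -2).
General solution: C_1e^(t)(0,1) + C_2e^(-6t)(-1,-2).
Applying x(0)=2, y(0)=4 gives C_1=0, C_2=-2.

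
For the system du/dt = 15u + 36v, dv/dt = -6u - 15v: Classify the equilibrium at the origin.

saddle

A = [[15,36],[-6,-15]]; det(A-λI) = λ^2 - 9.
λ = 3, -3: opposite signs.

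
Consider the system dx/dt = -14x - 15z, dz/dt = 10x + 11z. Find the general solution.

Coefficient matrix A = [[-14, -15], [10, 11]].
Characteristic polynomial det(A - λI) = λ^2 + 3λ - 4 = 0.
Eigenvalues λ = 1, -4.
For λ=1: (A-λI) row 1 is [-15, -15], so an eigenvector is (1, -1).
For λ=-4: (A-λI) row 1 is [-10, -15], so an eigenvector is (-3, 2).
General solution: c_1e^(t)(1,-1) + c_2e^(-4t)(-3,2).

x(t) = c_1e^(t) - 3c_2e^(-4t), z(t) = -c_1e^(t) + 2c_2e^(-4t)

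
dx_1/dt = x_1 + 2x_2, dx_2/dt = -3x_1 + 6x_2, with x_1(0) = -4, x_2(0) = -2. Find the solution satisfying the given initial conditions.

Coefficient matrix A = [[1, 2], [-3, 6]].
Characteristic polynomial det(A - λI) = λ^2 - 7λ + 12 = 0.
Eigenvalues λ = 3, 4.
For λ=3: (A-λI) row 1 is [-2, 2], so an eigenvector is (-1, -1).
For λ=4: (A-λI) row 1 is [-3, 2], so an eigenvector is (-2, -3).
General solution: c_1e^(3t)(-1,-1) + c_2e^(4t)(-2,-3).
Applying x_1(0)=-4, x_2(0)=-2 gives c_1=8, c_2=-2.

x_1(t) = 4e^(4t) - 8e^(3t), x_2(t) = 6e^(4t) - 8e^(3t)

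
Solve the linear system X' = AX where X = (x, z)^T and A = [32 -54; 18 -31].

x(t) = -2c_1e^(5t) - 3c_2e^(-4t), z(t) = -c_1e^(5t) - 2c_2e^(-4t)

Coefficient matrix A = [[32, -54], [18, -31]].
Characteristic polynomial det(A - λI) = λ^2 - λ - 20 = 0.
Eigenvalues λ = 5, -4.
For λ=5: (A-λI) row 1 is [27, -54], so an eigenvector is (-2, -1).
For λ=-4: (A-λI) row 1 is [36, -54], so an eigenvector is (-3, -2).
General solution: c_1e^(5t)(-2,-1) + c_2e^(-4t)(-3,-2).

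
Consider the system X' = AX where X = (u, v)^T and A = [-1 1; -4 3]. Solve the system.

Coefficient matrix A = [[-1, 1], [-4, 3]].
Characteristic polynomial det(A - λI) = λ^2 - 2λ + 1 = 0.
Single eigenvalue λ = 1 with algebraic multiplicity 2.
Eigenvector v = (1,2); generalized eigenvector w with (A-λI)w=v is (0,1).
General solution: e^(t)[C_1·v + C_2·(t·v + w)].

u(t) = C_1e^(t) + C_2te^(t), v(t) = 2C_1e^(t) + 2C_2te^(t) + C_2e^(t)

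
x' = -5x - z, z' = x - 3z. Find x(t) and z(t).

x(t) = K_1e^(-4t) + K_2te^(-4t) - 2K_2e^(-4t), z(t) = -K_1e^(-4t) - K_2te^(-4t) + K_2e^(-4t)

Coefficient matrix A = [[-5, -1], [1, -3]].
Characteristic polynomial det(A - λI) = λ^2 + 8λ + 16 = 0.
Single eigenvalue λ = -4 with algebraic multiplicity 2.
Eigenvector v = (1,-1); generalized eigenvector w with (A-λI)w=v is (-2,1).
General solution: e^(-4t)[K_1·v + K_2·(t·v + w)].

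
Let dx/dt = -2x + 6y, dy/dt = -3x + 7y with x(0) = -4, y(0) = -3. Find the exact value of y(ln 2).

-34

A = [[-2,6],[-3,7]]; eigenvalues λ = 1, 4.
Eigenvectors: (2,1) for λ=1, (1,1) for λ=4.
From the initial condition, c_1 = -1, c_2 = -2.
y(ln 2) = (-1)(2^1)(1) + (-2)(2^4)(1) = -34.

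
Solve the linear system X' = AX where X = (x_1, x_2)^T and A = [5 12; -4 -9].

Coefficient matrix A = [[5, 12], [-4, -9]].
Characteristic polynomial det(A - λI) = λ^2 + 4λ + 3 = 0.
Eigenvalues λ = -1, -3.
For λ=-1: (A-λI) row 1 is [6, 12], so an eigenvector is (-2, 1).
For λ=-3: (A-λI) row 1 is [8, 12], so an eigenvector is (-3, 2).
General solution: K_1e^(-t)(-2,1) + K_2e^(-3t)(-3,2).

x_1(t) = -2K_1e^(-t) - 3K_2e^(-3t), x_2(t) = K_1e^(-t) + 2K_2e^(-3t)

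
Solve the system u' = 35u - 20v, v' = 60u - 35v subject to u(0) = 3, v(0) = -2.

u(t) = 16e^(5t) - 13e^(-5t), v(t) = 24e^(5t) - 26e^(-5t)

Coefficient matrix A = [[35, -20], [60, -35]].
Characteristic polynomial det(A - λI) = λ^2 - 25 = 0.
Eigenvalues λ = -5, 5.
For λ=-5: (A-λI) row 1 is [40, -20], so an eigenvector is (-1, -2).
For λ=5: (A-λI) row 1 is [30, -20], so an eigenvector is (2, 3).
General solution: C_1e^(-5t)(-1,-2) + C_2e^(5t)(2,3).
Applying u(0)=3, v(0)=-2 gives C_1=13, C_2=8.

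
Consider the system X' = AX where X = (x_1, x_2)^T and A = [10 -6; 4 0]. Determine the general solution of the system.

x_1(t) = c_1e^(4t) - 3c_2e^(6t), x_2(t) = c_1e^(4t) - 2c_2e^(6t)

Coefficient matrix A = [[10, -6], [4, 0]].
Characteristic polynomial det(A - λI) = λ^2 - 10λ + 24 = 0.
Eigenvalues λ = 4, 6.
For λ=4: (A-λI) row 1 is [6, -6], so an eigenvector is (1, 1).
For λ=6: (A-λI) row 1 is [4, -6], so an eigenvector is (-3, -2).
General solution: c_1e^(4t)(1,1) + c_2e^(6t)(-3,-2).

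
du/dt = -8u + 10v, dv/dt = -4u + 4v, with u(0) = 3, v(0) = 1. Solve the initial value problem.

u(t) = -4e^(-2t)sin(2t) + 3e^(-2t)cos(2t), v(t) = -3e^(-2t)sin(2t) + e^(-2t)cos(2t)

Coefficient matrix A = [[-8, 10], [-4, 4]].
Characteristic polynomial det(A - λI) = λ^2 + 4λ + 8 = 0.
Eigenvalues λ = -2 ± 2i (complex conjugate pair).
For λ=-2+2i: an eigenvector is (1,1) - i(2,1) = (1 - 2i, 1 - i).
A real fundamental pair from Re and Im of e^((-2+2i)t)v: X_1 = e^(-2t)(cos(2t)·(1,1) + sin(2t)·(2,1)), X_2 = e^(-2t)(sin(2t)·(1,1) - cos(2t)·(2,1)).
General solution: c_1X_1 + c_2X_2.
Applying u(0)=3, v(0)=1 gives c_1=-1, c_2=-2.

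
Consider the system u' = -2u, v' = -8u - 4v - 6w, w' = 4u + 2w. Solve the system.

u(t) = C_1e^(-2t), v(t) = -C_1e^(-2t) + C_2e^(2t) + C_3e^(-4t), w(t) = -C_1e^(-2t) - C_2e^(2t)

Coefficient matrix A = [[-2, 0, 0], [-8, -4, -6], [4, 0, 2]].
det(A - λI) = 0 gives eigenvalues λ = -2, 2, -4.
For λ=-2: eigenvector (1,-1,-1).
For λ=2: eigenvector (0,1,-1).
For λ=-4: eigenvector (0,1,0).
General solution: C_1e^(-2t)(1,-1,-1) + C_2e^(2t)(0,1,-1) + C_3e^(-4t)(0,1,0).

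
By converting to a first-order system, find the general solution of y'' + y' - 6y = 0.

y(t) = c_1e^(2t) + c_2e^(-3t)

Let x_1 = y, x_2 = y'. Then x_1' = x_2 and x_2' = 6x_1 - x_2.
A = [[0,1],[6,-1]]; det(A-λI) = λ^2 + λ - 6.
Eigenvalues λ = 2, -3 with eigenvectors (1,2), (1,-3).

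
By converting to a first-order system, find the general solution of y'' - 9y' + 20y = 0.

y(t) = c_1e^(4t) + c_2e^(5t)

Let x_1 = y, x_2 = y'. Then x_1' = x_2 and x_2' = -20x_1 + 9x_2.
A = [[0,1],[-20,9]]; det(A-λI) = λ^2 - 9λ + 20.
Eigenvalues λ = 4, 5 with eigenvectors (1,4), (1,5).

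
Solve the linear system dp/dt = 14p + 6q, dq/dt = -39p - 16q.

p(t) = c_1e^(-t)sin(3t) + c_1e^(-t)cos(3t) + c_2e^(-t)sin(3t) - c_2e^(-t)cos(3t), q(t) = -3c_1e^(-t)sin(3t) - 2c_1e^(-t)cos(3t) - 2c_2e^(-t)sin(3t) + 3c_2e^(-t)cos(3t)

Coefficient matrix A = [[14, 6], [-39, -16]].
Characteristic polynomial det(A - λI) = λ^2 + 2λ + 10 = 0.
Eigenvalues λ = -1 ± 3i (complex conjugate pair).
For λ=-1+3i: an eigenvector is (1,-2) - i(1,-3) = (1 - i, -2 + 3i).
A real fundamental pair from Re and Im of e^((-1+3i)t)v: X_1 = e^(-t)(cos(3t)·(1,-2) + sin(3t)·(1,-3)), X_2 = e^(-t)(sin(3t)·(1,-2) - cos(3t)·(1,-3)).
General solution: c_1X_1 + c_2X_2.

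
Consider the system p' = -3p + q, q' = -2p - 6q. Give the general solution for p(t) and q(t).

p(t) = K_1e^(-5t) - K_2e^(-4t), q(t) = -2K_1e^(-5t) + K_2e^(-4t)

Coefficient matrix A = [[-3, 1], [-2, -6]].
Characteristic polynomial det(A - λI) = λ^2 + 9λ + 20 = 0.
Eigenvalues λ = -5, -4.
For λ=-5: (A-λI) row 1 is [2, 1], so an eigenvector is (1, -2).
For λ=-4: (A-λI) row 1 is [1, 1], so an eigenvector is (-1, 1).
General solution: K_1e^(-5t)(1,-2) + K_2e^(-4t)(-1,1).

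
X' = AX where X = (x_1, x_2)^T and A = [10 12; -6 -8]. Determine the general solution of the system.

x_1(t) = c_1e^(-2t) - 2c_2e^(4t), x_2(t) = -c_1e^(-2t) + c_2e^(4t)

Coefficient matrix A = [[10, 12], [-6, -8]].
Characteristic polynomial det(A - λI) = λ^2 - 2λ - 8 = 0.
Eigenvalues λ = -2, 4.
For λ=-2: (A-λI) row 1 is [12, 12], so an eigenvector is (1, -1).
For λ=4: (A-λI) row 1 is [6, 12], so an eigenvector is (-2, 1).
General solution: c_1e^(-2t)(1,-1) + c_2e^(4t)(-2,1).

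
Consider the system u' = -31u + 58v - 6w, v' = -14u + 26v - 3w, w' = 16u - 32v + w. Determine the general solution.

u(t) = -2K_1e^(t) + 2K_2e^(-2t) + 5K_3e^(-3t), v(t) = -K_1e^(t) + K_2e^(-2t) + 2K_3e^(-3t), w(t) = K_1e^(t) - 4K_3e^(-3t)

Coefficient matrix A = [[-31, 58, -6], [-14, 26, -3], [16, -32, 1]].
det(A - λI) = 0 gives eigenvalues λ = 1, -2, -3.
For λ=1: eigenvector (-2,-1,1).
For λ=-2: eigenvector (2,1,0).
For λ=-3: eigenvector (5,2,-4).
General solution: K_1e^(t)(-2,-1,1) + K_2e^(-2t)(2,1,0) + K_3e^(-3t)(5,2,-4).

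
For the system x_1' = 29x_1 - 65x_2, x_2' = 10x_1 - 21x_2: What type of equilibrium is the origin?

A = [[29,-65],[10,-21]]; det(A-λI) = λ^2 - 8λ + 41.
λ = 4 ± 5i: positive real part.

unstable spiral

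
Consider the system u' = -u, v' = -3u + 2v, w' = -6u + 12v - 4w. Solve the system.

Coefficient matrix A = [[-1, 0, 0], [-3, 2, 0], [-6, 12, -4]].
det(A - λI) = 0 gives eigenvalues λ = -1, 2, -4.
For λ=-1: eigenvector (1,1,2).
For λ=2: eigenvector (0,1,2).
For λ=-4: eigenvector (0,0,1).
General solution: K_1e^(-t)(1,1,2) + K_2e^(2t)(0,1,2) + K_3e^(-4t)(0,0,1).

u(t) = K_1e^(-t), v(t) = K_1e^(-t) + K_2e^(2t), w(t) = 2K_1e^(-t) + 2K_2e^(2t) + K_3e^(-4t)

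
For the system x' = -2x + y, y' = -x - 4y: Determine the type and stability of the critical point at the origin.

A = [[-2,1],[-1,-4]]; det(A-λI) = λ^2 + 6λ + 9.
repeated λ = -3 with a single eigenvector.

stable improper node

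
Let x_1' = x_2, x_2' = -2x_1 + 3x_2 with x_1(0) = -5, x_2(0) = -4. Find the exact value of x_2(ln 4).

8

A = [[0,1],[-2,3]]; eigenvalues λ = 2, 1.
Eigenvectors: (-1,-2) for λ=2, (-1,-1) for λ=1.
From the initial condition, c_1 = -1, c_2 = 6.
x_2(ln 4) = (-1)(4^2)(-2) + (6)(4^1)(-1) = 8.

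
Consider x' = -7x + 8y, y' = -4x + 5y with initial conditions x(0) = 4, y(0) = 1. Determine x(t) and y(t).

Coefficient matrix A = [[-7, 8], [-4, 5]].
Characteristic polynomial det(A - λI) = λ^2 + 2λ - 3 = 0.
Eigenvalues λ = -3, 1.
For λ=-3: (A-λI) row 1 is [-4, 8], so an eigenvector is (2, 1).
For λ=1: (A-λI) row 1 is [-8, 8], so an eigenvector is (1, 1).
General solution: c_1e^(-3t)(2,1) + c_2e^(t)(1,1).
Applying x(0)=4, y(0)=1 gives c_1=3, c_2=-2.

x(t) = -2e^(t) + 6e^(-3t), y(t) = -2e^(t) + 3e^(-3t)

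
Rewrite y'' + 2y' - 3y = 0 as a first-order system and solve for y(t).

Let x_1 = y, x_2 = y'. Then x_1' = x_2 and x_2' = 3x_1 - 2x_2.
A = [[0,1],[3,-2]]; det(A-λI) = λ^2 + 2λ - 3.
Eigenvalues λ = -3, 1 with eigenvectors (1,-3), (1,1).

y(t) = c_1e^(-3t) + c_2e^(t)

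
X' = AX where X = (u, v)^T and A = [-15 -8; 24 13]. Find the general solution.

Coefficient matrix A = [[-15, -8], [24, 13]].
Characteristic polynomial det(A - λI) = λ^2 + 2λ - 3 = 0.
Eigenvalues λ = -3, 1.
For λ=-3: (A-λI) row 1 is [-12, -8], so an eigenvector is (2, -3).
For λ=1: (A-λI) row 1 is [-16, -8], so an eigenvector is (1, -2).
General solution: C_1e^(-3t)(2,-3) + C_2e^(t)(1,-2).

u(t) = 2C_1e^(-3t) + C_2e^(t), v(t) = -3C_1e^(-3t) - 2C_2e^(t)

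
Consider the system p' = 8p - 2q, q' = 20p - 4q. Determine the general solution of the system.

p(t) = -c_1e^(2t)cos(2t) - c_2e^(2t)sin(2t), q(t) = -c_1e^(2t)sin(2t) - 3c_1e^(2t)cos(2t) - 3c_2e^(2t)sin(2t) + c_2e^(2t)cos(2t)

Coefficient matrix A = [[8, -2], [20, -4]].
Characteristic polynomial det(A - λI) = λ^2 - 4λ + 8 = 0.
Eigenvalues λ = 2 ± 2i (complex conjugate pair).
For λ=2+2i: an eigenvector is (-1,-3) - i(0,-1) = (-1, -3 + i).
A real fundamental pair from Re and Im of e^((2+2i)t)v: X_1 = e^(2t)(cos(2t)·(-1,-3) + sin(2t)·(0,-1)), X_2 = e^(2t)(sin(2t)·(-1,-3) - cos(2t)·(0,-1)).
General solution: c_1X_1 + c_2X_2.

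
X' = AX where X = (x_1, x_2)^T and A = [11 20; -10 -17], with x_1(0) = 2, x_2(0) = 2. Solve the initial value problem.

Coefficient matrix A = [[11, 20], [-10, -17]].
Characteristic polynomial det(A - λI) = λ^2 + 6λ + 13 = 0.
Eigenvalues λ = -3 ± 2i (complex conjugate pair).
For λ=-3+2i: an eigenvector is (-1,1) - i(3,-2) = (-1 - 3i, 1 + 2i).
A real fundamental pair from Re and Im of e^((-3+2i)t)v: X_1 = e^(-3t)(cos(2t)·(-1,1) + sin(2t)·(3,-2)), X_2 = e^(-3t)(sin(2t)·(-1,1) - cos(2t)·(3,-2)).
General solution: c_1X_1 + c_2X_2.
Applying x_1(0)=2, x_2(0)=2 gives c_1=10, c_2=-4.

x_1(t) = 34e^(-3t)sin(2t) + 2e^(-3t)cos(2t), x_2(t) = -24e^(-3t)sin(2t) + 2e^(-3t)cos(2t)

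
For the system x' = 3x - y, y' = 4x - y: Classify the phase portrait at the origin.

unstable improper node

A = [[3,-1],[4,-1]]; det(A-λI) = λ^2 - 2λ + 1.
repeated λ = 1 with a single eigenvector.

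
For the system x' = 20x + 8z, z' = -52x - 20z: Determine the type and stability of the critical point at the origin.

A = [[20,8],[-52,-20]]; det(A-λI) = λ^2 + 16.
λ = 0 ± 4i: zero real part.

center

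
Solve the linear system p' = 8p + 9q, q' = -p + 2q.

p(t) = 3c_1e^(5t) + 3c_2te^(5t) + c_2e^(5t), q(t) = -c_1e^(5t) - c_2te^(5t)

Coefficient matrix A = [[8, 9], [-1, 2]].
Characteristic polynomial det(A - λI) = λ^2 - 10λ + 25 = 0.
Single eigenvalue λ = 5 with algebraic multiplicity 2.
Eigenvector v = (3,-1); generalized eigenvector w with (A-λI)w=v is (1,0).
General solution: e^(5t)[c_1·v + c_2·(t·v + w)].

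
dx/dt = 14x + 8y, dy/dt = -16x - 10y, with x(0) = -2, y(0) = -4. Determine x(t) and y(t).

Coefficient matrix A = [[14, 8], [-16, -10]].
Characteristic polynomial det(A - λI) = λ^2 - 4λ - 12 = 0.
Eigenvalues λ = -2, 6.
For λ=-2: (A-λI) row 1 is [16, 8], so an eigenvector is (-1, 2).
For λ=6: (A-λI) row 1 is [8, 8], so an eigenvector is (-1, 1).
General solution: K_1e^(-2t)(-1,2) + K_2e^(6t)(-1,1).
Applying x(0)=-2, y(0)=-4 gives K_1=-6, K_2=8.

x(t) = -8e^(6t) + 6e^(-2t), y(t) = 8e^(6t) - 12e^(-2t)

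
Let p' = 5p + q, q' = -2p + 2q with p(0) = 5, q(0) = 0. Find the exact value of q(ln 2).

-80

A = [[5,1],[-2,2]]; eigenvalues λ = 4, 3.
Eigenvectors: (1,-1) for λ=4, (-1,2) for λ=3.
From the initial condition, c_1 = 10, c_2 = 5.
q(ln 2) = (10)(2^4)(-1) + (5)(2^3)(2) = -80.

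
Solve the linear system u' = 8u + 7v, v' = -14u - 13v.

Coefficient matrix A = [[8, 7], [-14, -13]].
Characteristic polynomial det(A - λI) = λ^2 + 5λ - 6 = 0.
Eigenvalues λ = 1, -6.
For λ=1: (A-λI) row 1 is [7, 7], so an eigenvector is (1, -1).
For λ=-6: (A-λI) row 1 is [14, 7], so an eigenvector is (1, -2).
General solution: C_1e^(t)(1,-1) + C_2e^(-6t)(1,-2).

u(t) = C_1e^(t) + C_2e^(-6t), v(t) = -C_1e^(t) - 2C_2e^(-6t)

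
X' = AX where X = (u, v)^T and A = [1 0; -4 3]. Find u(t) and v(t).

Coefficient matrix A = [[1, 0], [-4, 3]].
Characteristic polynomial det(A - λI) = λ^2 - 4λ + 3 = 0.
Eigenvalues λ = 3, 1.
For λ=3: (A-λI) row 1 is [-2, 0], so an eigenvector is (0, -1).
For λ=1: (A-λI) row 2 is [-4, 2], so an eigenvector is (-1, -2).
General solution: C_1e^(3t)(0,-1) + C_2e^(t)(-1,-2).

u(t) = -C_2e^(t), v(t) = -C_1e^(3t) - 2C_2e^(t)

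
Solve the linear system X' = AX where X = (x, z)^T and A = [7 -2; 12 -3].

Coefficient matrix A = [[7, -2], [12, -3]].
Characteristic polynomial det(A - λI) = λ^2 - 4λ + 3 = 0.
Eigenvalues λ = 1, 3.
For λ=1: (A-λI) row 1 is [6, -2], so an eigenvector is (1, 3).
For λ=3: (A-λI) row 1 is [4, -2], so an eigenvector is (-1, -2).
General solution: c_1e^(t)(1,3) + c_2e^(3t)(-1,-2).

x(t) = c_1e^(t) - c_2e^(3t), z(t) = 3c_1e^(t) - 2c_2e^(3t)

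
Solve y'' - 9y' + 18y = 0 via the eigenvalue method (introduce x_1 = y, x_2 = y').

y(t) = K_1e^(6t) + K_2e^(3t)

Let x_1 = y, x_2 = y'. Then x_1' = x_2 and x_2' = -18x_1 + 9x_2.
A = [[0,1],[-18,9]]; det(A-λI) = λ^2 - 9λ + 18.
Eigenvalues λ = 6, 3 with eigenvectors (1,6), (1,3).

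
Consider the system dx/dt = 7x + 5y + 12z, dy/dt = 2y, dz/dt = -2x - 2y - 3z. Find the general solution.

x(t) = 3C_1e^(3t) - 2C_2e^(t) - C_3e^(2t), y(t) = C_3e^(2t), z(t) = -C_1e^(3t) + C_2e^(t)

Coefficient matrix A = [[7, 5, 12], [0, 2, 0], [-2, -2, -3]].
det(A - λI) = 0 gives eigenvalues λ = 3, 1, 2.
For λ=3: eigenvector (3,0,-1).
For λ=1: eigenvector (-2,0,1).
For λ=2: eigenvector (-1,1,0).
General solution: C_1e^(3t)(3,0,-1) + C_2e^(t)(-2,0,1) + C_3e^(2t)(-1,1,0).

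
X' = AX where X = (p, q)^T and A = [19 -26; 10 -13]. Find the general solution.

Coefficient matrix A = [[19, -26], [10, -13]].
Characteristic polynomial det(A - λI) = λ^2 - 6λ + 13 = 0.
Eigenvalues λ = 3 ± 2i (complex conjugate pair).
For λ=3+2i: an eigenvector is (2,1) - i(3,2) = (2 - 3i, 1 - 2i).
A real fundamental pair from Re and Im of e^((3+2i)t)v: X_1 = e^(3t)(cos(2t)·(2,1) + sin(2t)·(3,2)), X_2 = e^(3t)(sin(2t)·(2,1) - cos(2t)·(3,2)).
General solution: C_1X_1 + C_2X_2.

p(t) = 3C_1e^(3t)sin(2t) + 2C_1e^(3t)cos(2t) + 2C_2e^(3t)sin(2t) - 3C_2e^(3t)cos(2t), q(t) = 2C_1e^(3t)sin(2t) + C_1e^(3t)cos(2t) + C_2e^(3t)sin(2t) - 2C_2e^(3t)cos(2t)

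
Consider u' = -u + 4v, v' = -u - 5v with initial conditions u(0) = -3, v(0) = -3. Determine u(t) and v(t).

u(t) = -18te^(-3t) - 3e^(-3t), v(t) = 9te^(-3t) - 3e^(-3t)

Coefficient matrix A = [[-1, 4], [-1, -5]].
Characteristic polynomial det(A - λI) = λ^2 + 6λ + 9 = 0.
Single eigenvalue λ = -3 with algebraic multiplicity 2.
Eigenvector v = (-2,1); generalized eigenvector w with (A-λI)w=v is (-3,1).
General solution: e^(-3t)[K_1·v + K_2·(t·v + w)].
Applying u(0)=-3, v(0)=-3 gives K_1=-12, K_2=9.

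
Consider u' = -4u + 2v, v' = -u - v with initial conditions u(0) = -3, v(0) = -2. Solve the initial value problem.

Coefficient matrix A = [[-4, 2], [-1, -1]].
Characteristic polynomial det(A - λI) = λ^2 + 5λ + 6 = 0.
Eigenvalues λ = -2, -3.
For λ=-2: (A-λI) row 1 is [-2, 2], so an eigenvector is (1, 1).
For λ=-3: (A-λI) row 1 is [-1, 2], so an eigenvector is (-2, -1).
General solution: c_1e^(-2t)(1,1) + c_2e^(-3t)(-2,-1).
Applying u(0)=-3, v(0)=-2 gives c_1=-1, c_2=1.

u(t) = -e^(-2t) - 2e^(-3t), v(t) = -e^(-2t) - e^(-3t)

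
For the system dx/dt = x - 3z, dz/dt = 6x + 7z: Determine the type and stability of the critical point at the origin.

unstable spiral

A = [[1,-3],[6,7]]; det(A-λI) = λ^2 - 8λ + 25.
λ = 4 ± 3i: positive real part.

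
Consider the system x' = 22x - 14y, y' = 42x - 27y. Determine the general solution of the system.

Coefficient matrix A = [[22, -14], [42, -27]].
Characteristic polynomial det(A - λI) = λ^2 + 5λ - 6 = 0.
Eigenvalues λ = 1, -6.
For λ=1: (A-λI) row 1 is [21, -14], so an eigenvector is (-2, -3).
For λ=-6: (A-λI) row 1 is [28, -14], so an eigenvector is (-1, -2).
General solution: C_1e^(t)(-2,-3) + C_2e^(-6t)(-1,-2).

x(t) = -2C_1e^(t) - C_2e^(-6t), y(t) = -3C_1e^(t) - 2C_2e^(-6t)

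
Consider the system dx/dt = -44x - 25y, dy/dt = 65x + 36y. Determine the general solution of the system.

x(t) = -2c_1e^(-4t)sin(5t) - c_1e^(-4t)cos(5t) - c_2e^(-4t)sin(5t) + 2c_2e^(-4t)cos(5t), y(t) = 3c_1e^(-4t)sin(5t) + 2c_1e^(-4t)cos(5t) + 2c_2e^(-4t)sin(5t) - 3c_2e^(-4t)cos(5t)

Coefficient matrix A = [[-44, -25], [65, 36]].
Characteristic polynomial det(A - λI) = λ^2 + 8λ + 41 = 0.
Eigenvalues λ = -4 ± 5i (complex conjugate pair).
For λ=-4+5i: an eigenvector is (-1,2) - i(-2,3) = (-1 + 2i, 2 - 3i).
A real fundamental pair from Re and Im of e^((-4+5i)t)v: X_1 = e^(-4t)(cos(5t)·(-1,2) + sin(5t)·(-2,3)), X_2 = e^(-4t)(sin(5t)·(-1,2) - cos(5t)·(-2,3)).
General solution: c_1X_1 + c_2X_2.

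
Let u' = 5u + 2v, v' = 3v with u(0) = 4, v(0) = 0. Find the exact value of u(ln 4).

4096

A = [[5,2],[0,3]]; eigenvalues λ = 3, 5.
Eigenvectors: (1,-1) for λ=3, (-1,0) for λ=5.
From the initial condition, c_1 = 0, c_2 = -4.
u(ln 4) = (0)(4^3)(1) + (-4)(4^5)(-1) = 4096.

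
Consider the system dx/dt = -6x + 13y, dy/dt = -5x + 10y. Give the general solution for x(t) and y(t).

x(t) = -3K_1e^(2t)sin(t) + 2K_1e^(2t)cos(t) + 2K_2e^(2t)sin(t) + 3K_2e^(2t)cos(t), y(t) = -2K_1e^(2t)sin(t) + K_1e^(2t)cos(t) + K_2e^(2t)sin(t) + 2K_2e^(2t)cos(t)

Coefficient matrix A = [[-6, 13], [-5, 10]].
Characteristic polynomial det(A - λI) = λ^2 - 4λ + 5 = 0.
Eigenvalues λ = 2 ± i (complex conjugate pair).
For λ=2+i: an eigenvector is (2,1) - i(-3,-2) = (2 + 3i, 1 + 2i).
A real fundamental pair from Re and Im of e^((2+i)t)v: X_1 = e^(2t)(cos(t)·(2,1) + sin(t)·(-3,-2)), X_2 = e^(2t)(sin(t)·(2,1) - cos(t)·(-3,-2)).
General solution: K_1X_1 + K_2X_2.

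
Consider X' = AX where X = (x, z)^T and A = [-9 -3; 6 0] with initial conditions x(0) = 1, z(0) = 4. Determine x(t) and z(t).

x(t) = -5e^(-3t) + 6e^(-6t), z(t) = 10e^(-3t) - 6e^(-6t)

Coefficient matrix A = [[-9, -3], [6, 0]].
Characteristic polynomial det(A - λI) = λ^2 + 9λ + 18 = 0.
Eigenvalues λ = -6, -3.
For λ=-6: (A-λI) row 1 is [-3, -3], so an eigenvector is (1, -1).
For λ=-3: (A-λI) row 1 is [-6, -3], so an eigenvector is (1, -2).
General solution: c_1e^(-6t)(1,-1) + c_2e^(-3t)(1,-2).
Applying x(0)=1, z(0)=4 gives c_1=6, c_2=-5.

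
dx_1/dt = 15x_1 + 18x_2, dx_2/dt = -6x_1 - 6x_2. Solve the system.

Coefficient matrix A = [[15, 18], [-6, -6]].
Characteristic polynomial det(A - λI) = λ^2 - 9λ + 18 = 0.
Eigenvalues λ = 3, 6.
For λ=3: (A-λI) row 1 is [12, 18], so an eigenvector is (3, -2).
For λ=6: (A-λI) row 1 is [9, 18], so an eigenvector is (-2, 1).
General solution: C_1e^(3t)(3,-2) + C_2e^(6t)(-2,1).

x_1(t) = 3C_1e^(3t) - 2C_2e^(6t), x_2(t) = -2C_1e^(3t) + C_2e^(6t)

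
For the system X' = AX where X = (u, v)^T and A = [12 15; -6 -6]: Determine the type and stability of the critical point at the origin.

unstable spiral

A = [[12,15],[-6,-6]]; det(A-λI) = λ^2 - 6λ + 18.
λ = 3 ± 3i: positive real part.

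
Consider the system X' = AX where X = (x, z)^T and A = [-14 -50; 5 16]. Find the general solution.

x(t) = c_1e^(t)sin(5t) + 3c_1e^(t)cos(5t) + 3c_2e^(t)sin(5t) - c_2e^(t)cos(5t), z(t) = -c_1e^(t)cos(5t) - c_2e^(t)sin(5t)

Coefficient matrix A = [[-14, -50], [5, 16]].
Characteristic polynomial det(A - λI) = λ^2 - 2λ + 26 = 0.
Eigenvalues λ = 1 ± 5i (complex conjugate pair).
For λ=1+5i: an eigenvector is (3,-1) - i(1,0) = (3 - i, -1).
A real fundamental pair from Re and Im of e^((1+5i)t)v: X_1 = e^(t)(cos(5t)·(3,-1) + sin(5t)·(1,0)), X_2 = e^(t)(sin(5t)·(3,-1) - cos(5t)·(1,0)).
General solution: c_1X_1 + c_2X_2.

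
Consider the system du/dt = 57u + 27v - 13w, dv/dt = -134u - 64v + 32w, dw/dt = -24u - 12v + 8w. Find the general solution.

Coefficient matrix A = [[57, 27, -13], [-134, -64, 32], [-24, -12, 8]].
det(A - λI) = 0 gives eigenvalues λ = 3, -4, 2.
For λ=3: eigenvector (1,-2,0).
For λ=-4: eigenvector (2,-5,-1).
For λ=2: eigenvector (-1,3,2).
General solution: c_1e^(3t)(1,-2,0) + c_2e^(-4t)(2,-5,-1) + c_3e^(2t)(-1,3,2).

u(t) = c_1e^(3t) + 2c_2e^(-4t) - c_3e^(2t), v(t) = -2c_1e^(3t) - 5c_2e^(-4t) + 3c_3e^(2t), w(t) = -c_2e^(-4t) + 2c_3e^(2t)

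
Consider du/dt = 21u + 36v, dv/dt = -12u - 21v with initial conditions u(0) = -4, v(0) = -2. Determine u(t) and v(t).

Coefficient matrix A = [[21, 36], [-12, -21]].
Characteristic polynomial det(A - λI) = λ^2 - 9 = 0.
Eigenvalues λ = 3, -3.
For λ=3: (A-λI) row 1 is [18, 36], so an eigenvector is (2, -1).
For λ=-3: (A-λI) row 1 is [24, 36], so an eigenvector is (3, -2).
General solution: K_1e^(3t)(2,-1) + K_2e^(-3t)(3,-2).
Applying u(0)=-4, v(0)=-2 gives K_1=-14, K_2=8.

u(t) = -28e^(3t) + 24e^(-3t), v(t) = 14e^(3t) - 16e^(-3t)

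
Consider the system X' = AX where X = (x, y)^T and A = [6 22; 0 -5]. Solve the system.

Coefficient matrix A = [[6, 22], [0, -5]].
Characteristic polynomial det(A - λI) = λ^2 - λ - 30 = 0.
Eigenvalues λ = 6, -5.
For λ=6: (A-λI) row 1 is [0, 22], so an eigenvector is (-1, 0).
For λ=-5: (A-λI) row 1 is [11, 22], so an eigenvector is (2, -1).
General solution: K_1e^(6t)(-1,0) + K_2e^(-5t)(2,-1).

x(t) = -K_1e^(6t) + 2K_2e^(-5t), y(t) = -K_2e^(-5t)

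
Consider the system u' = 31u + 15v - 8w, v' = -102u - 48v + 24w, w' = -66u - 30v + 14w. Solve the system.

Coefficient matrix A = [[31, 15, -8], [-102, -48, 24], [-66, -30, 14]].
det(A - λI) = 0 gives eigenvalues λ = -3, 2, -2.
For λ=-3: eigenvector (-3,10,6).
For λ=2: eigenvector (-1,3,2).
For λ=-2: eigenvector (2,-6,-3).
General solution: K_1e^(-3t)(-3,10,6) + K_2e^(2t)(-1,3,2) + K_3e^(-2t)(2,-6,-3).

u(t) = -3K_1e^(-3t) - K_2e^(2t) + 2K_3e^(-2t), v(t) = 10K_1e^(-3t) + 3K_2e^(2t) - 6K_3e^(-2t), w(t) = 6K_1e^(-3t) + 2K_2e^(2t) - 3K_3e^(-2t)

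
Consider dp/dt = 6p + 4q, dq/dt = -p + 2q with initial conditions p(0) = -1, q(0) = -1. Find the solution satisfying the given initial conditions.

Coefficient matrix A = [[6, 4], [-1, 2]].
Characteristic polynomial det(A - λI) = λ^2 - 8λ + 16 = 0.
Single eigenvalue λ = 4 with algebraic multiplicity 2.
Eigenvector v = (2,-1); generalized eigenvector w with (A-λI)w=v is (1,0).
General solution: e^(4t)[K_1·v + K_2·(t·v + w)].
Applying p(0)=-1, q(0)=-1 gives K_1=1, K_2=-3.

p(t) = -6te^(4t) - e^(4t), q(t) = 3te^(4t) - e^(4t)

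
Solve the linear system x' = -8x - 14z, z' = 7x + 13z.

Coefficient matrix A = [[-8, -14], [7, 13]].
Characteristic polynomial det(A - λI) = λ^2 - 5λ - 6 = 0.
Eigenvalues λ = -1, 6.
For λ=-1: (A-λI) row 1 is [-7, -14], so an eigenvector is (-2, 1).
For λ=6: (A-λI) row 1 is [-14, -14], so an eigenvector is (1, -1).
General solution: C_1e^(-t)(-2,1) + C_2e^(6t)(1,-1).

x(t) = -2C_1e^(-t) + C_2e^(6t), z(t) = C_1e^(-t) - C_2e^(6t)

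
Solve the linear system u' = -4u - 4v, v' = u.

u(t) = 2c_1e^(-2t) + 2c_2te^(-2t) - 3c_2e^(-2t), v(t) = -c_1e^(-2t) - c_2te^(-2t) + c_2e^(-2t)

Coefficient matrix A = [[-4, -4], [1, 0]].
Characteristic polynomial det(A - λI) = λ^2 + 4λ + 4 = 0.
Single eigenvalue λ = -2 with algebraic multiplicity 2.
Eigenvector v = (2,-1); generalized eigenvector w with (A-λI)w=v is (-3,1).
General solution: e^(-2t)[c_1·v + c_2·(t·v + w)].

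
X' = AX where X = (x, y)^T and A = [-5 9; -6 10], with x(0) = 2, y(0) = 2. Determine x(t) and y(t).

Coefficient matrix A = [[-5, 9], [-6, 10]].
Characteristic polynomial det(A - λI) = λ^2 - 5λ + 4 = 0.
Eigenvalues λ = 4, 1.
For λ=4: (A-λI) row 1 is [-9, 9], so an eigenvector is (1, 1).
For λ=1: (A-λI) row 1 is [-6, 9], so an eigenvector is (3, 2).
General solution: c_1e^(4t)(1,1) + c_2e^(t)(3,2).
Applying x(0)=2, y(0)=2 gives c_1=2, c_2=0.

x(t) = 2e^(4t), y(t) = 2e^(4t)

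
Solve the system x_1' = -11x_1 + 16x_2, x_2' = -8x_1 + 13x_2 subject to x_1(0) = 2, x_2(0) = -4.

x_1(t) = -10e^(5t) + 12e^(-3t), x_2(t) = -10e^(5t) + 6e^(-3t)

Coefficient matrix A = [[-11, 16], [-8, 13]].
Characteristic polynomial det(A - λI) = λ^2 - 2λ - 15 = 0.
Eigenvalues λ = -3, 5.
For λ=-3: (A-λI) row 1 is [-8, 16], so an eigenvector is (2, 1).
For λ=5: (A-λI) row 1 is [-16, 16], so an eigenvector is (1, 1).
General solution: K_1e^(-3t)(2,1) + K_2e^(5t)(1,1).
Applying x_1(0)=2, x_2(0)=-4 gives K_1=6, K_2=-10.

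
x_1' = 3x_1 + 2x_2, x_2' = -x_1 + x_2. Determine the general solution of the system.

x_1(t) = K_1e^(2t)sin(t) - K_1e^(2t)cos(t) - K_2e^(2t)sin(t) - K_2e^(2t)cos(t), x_2(t) = K_1e^(2t)cos(t) + K_2e^(2t)sin(t)

Coefficient matrix A = [[3, 2], [-1, 1]].
Characteristic polynomial det(A - λI) = λ^2 - 4λ + 5 = 0.
Eigenvalues λ = 2 ± i (complex conjugate pair).
For λ=2+i: an eigenvector is (-1,1) - i(1,0) = (-1 - i, 1).
A real fundamental pair from Re and Im of e^((2+i)t)v: X_1 = e^(2t)(cos(t)·(-1,1) + sin(t)·(1,0)), X_2 = e^(2t)(sin(t)·(-1,1) - cos(t)·(1,0)).
General solution: K_1X_1 + K_2X_2.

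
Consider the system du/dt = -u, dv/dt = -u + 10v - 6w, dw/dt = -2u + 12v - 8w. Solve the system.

u(t) = K_1e^(-t), v(t) = -K_1e^(-t) - K_2e^(-2t) + K_3e^(4t), w(t) = -2K_1e^(-t) - 2K_2e^(-2t) + K_3e^(4t)

Coefficient matrix A = [[-1, 0, 0], [-1, 10, -6], [-2, 12, -8]].
det(A - λI) = 0 gives eigenvalues λ = -1, -2, 4.
For λ=-1: eigenvector (1,-1,-2).
For λ=-2: eigenvector (0,-1,-2).
For λ=4: eigenvector (0,1,1).
General solution: K_1e^(-t)(1,-1,-2) + K_2e^(-2t)(0,-1,-2) + K_3e^(4t)(0,1,1).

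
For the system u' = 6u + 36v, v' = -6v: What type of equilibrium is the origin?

A = [[6,36],[0,-6]]; det(A-λI) = λ^2 - 36.
λ = 6, -6: opposite signs.

saddle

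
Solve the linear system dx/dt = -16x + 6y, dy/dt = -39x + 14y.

Coefficient matrix A = [[-16, 6], [-39, 14]].
Characteristic polynomial det(A - λI) = λ^2 + 2λ + 10 = 0.
Eigenvalues λ = -1 ± 3i (complex conjugate pair).
For λ=-1+3i: an eigenvector is (-1,-3) - i(-1,-2) = (-1 + i, -3 + 2i).
A real fundamental pair from Re and Im of e^((-1+3i)t)v: X_1 = e^(-t)(cos(3t)·(-1,-3) + sin(3t)·(-1,-2)), X_2 = e^(-t)(sin(3t)·(-1,-3) - cos(3t)·(-1,-2)).
General solution: K_1X_1 + K_2X_2.

x(t) = -K_1e^(-t)sin(3t) - K_1e^(-t)cos(3t) - K_2e^(-t)sin(3t) + K_2e^(-t)cos(3t), y(t) = -2K_1e^(-t)sin(3t) - 3K_1e^(-t)cos(3t) - 3K_2e^(-t)sin(3t) + 2K_2e^(-t)cos(3t)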